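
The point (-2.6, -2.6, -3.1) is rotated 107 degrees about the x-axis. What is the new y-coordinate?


Rotation about x-axis: y' = y*cos(theta) - z*sin(theta)
= -2.6 * -0.2924 - -3.1 * 0.9563
= 3.7247


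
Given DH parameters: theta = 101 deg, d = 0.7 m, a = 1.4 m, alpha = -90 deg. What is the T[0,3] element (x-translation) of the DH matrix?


T[0,3] = a * cos(theta)
= 1.4 * cos(101 deg)
= 1.4 * -0.1908
= -0.2671


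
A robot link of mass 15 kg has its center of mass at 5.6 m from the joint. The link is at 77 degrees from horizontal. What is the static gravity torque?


tau = m*g*L*cos(angle)
= 15 * 9.81 * 5.6 * cos(77 deg)
= 15 * 9.81 * 5.6 * 0.225
= 185.3687 Nm


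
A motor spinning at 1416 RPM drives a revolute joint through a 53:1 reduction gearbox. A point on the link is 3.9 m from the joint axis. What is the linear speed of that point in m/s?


omega_motor = 1416 * 2*pi/60 = 148.2832 rad/s
omega_joint = omega_motor / 53 = 2.7978 rad/s
v = omega_joint * r = 2.7978 * 3.9
= 10.9114 m/s


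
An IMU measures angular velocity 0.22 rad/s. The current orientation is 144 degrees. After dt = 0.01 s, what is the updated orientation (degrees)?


delta_theta = w * dt = 0.22 * 0.01 = 0.0022 rad
= 0.1261 deg
theta_new = 144 + 0.1261 = 144.1261 deg


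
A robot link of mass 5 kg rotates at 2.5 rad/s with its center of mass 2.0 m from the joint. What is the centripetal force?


F = m * omega^2 * r
= 5 * 2.5^2 * 2.0
= 5 * 6.25 * 2.0
= 62.5 N


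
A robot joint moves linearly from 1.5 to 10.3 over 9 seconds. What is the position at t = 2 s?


s = t/T = 2/9 = 0.2222
p(t) = p0 + (pf-p0)*s
= 1.5 + (10.3 - 1.5) * 0.2222
= 3.4556


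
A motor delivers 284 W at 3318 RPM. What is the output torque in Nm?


omega = 3318 * 2*pi/60 = 347.4601 rad/s
tau = P / omega = 284 / 347.4601
= 0.8174 Nm


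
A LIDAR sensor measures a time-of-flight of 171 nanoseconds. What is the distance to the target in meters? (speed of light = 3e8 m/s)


tof = 171 ns = 1.71e-07 s
dist = c * tof / 2
= 3e8 * 1.71e-07 / 2
= 25.65 m


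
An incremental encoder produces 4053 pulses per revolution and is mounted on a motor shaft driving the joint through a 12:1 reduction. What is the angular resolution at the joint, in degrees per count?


counts per rev = 4053
effective counts at joint = 4053 * 12 = 48636
resolution = 360 / 48636
= 0.0074 deg/count


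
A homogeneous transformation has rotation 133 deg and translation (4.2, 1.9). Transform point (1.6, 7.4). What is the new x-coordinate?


x' = cos(theta)*px - sin(theta)*py + tx
= -0.682*1.6 - 0.7314*7.4 + 4.2
= -2.3032


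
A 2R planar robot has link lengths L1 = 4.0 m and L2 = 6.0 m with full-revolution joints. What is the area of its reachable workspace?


r_max = L1 + L2 = 10.0 m
r_min = |L1 - L2| = 2.0 m
Area = pi*(r_max^2 - r_min^2)
= pi*(100.0 - 4.0)
= pi * 96.0
= 301.5929 m^2


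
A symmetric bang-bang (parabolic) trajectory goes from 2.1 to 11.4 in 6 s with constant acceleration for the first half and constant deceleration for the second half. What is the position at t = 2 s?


Symmetric rest-to-rest: each phase covers (pf-p0)/2 in time T/2. 0.5*a*(T/2)^2 = (pf-p0)/2 => a = 4*(pf-p0)/T^2
a = 4*(11.4-2.1)/6^2 = 1.0333
t = 2 is in the acceleration phase (t <= T/2).
p = p0 + 0.5*a*t^2 = 2.1 + 0.5*1.0333*2^2
= 4.1667


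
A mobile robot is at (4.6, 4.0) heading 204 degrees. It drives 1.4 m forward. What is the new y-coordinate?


y_new = y0 + d*sin(theta)
= 4.0 + 1.4*sin(204)
= 4.0 + -0.5694
= 3.4306


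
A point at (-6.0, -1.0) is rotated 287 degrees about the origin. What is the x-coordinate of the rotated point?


x' = x*cos(theta) - y*sin(theta)
cos(287 deg) = 0.2924, sin(287 deg) = -0.9563
x' = -6.0 * 0.2924 - -1.0 * -0.9563
= -1.7542 - 0.9563
= -2.7105


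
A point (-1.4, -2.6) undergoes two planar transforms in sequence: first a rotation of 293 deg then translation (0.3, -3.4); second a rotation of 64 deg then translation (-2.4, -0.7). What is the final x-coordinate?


After transform 1:
x1 = cos(293)*-1.4 - sin(293)*-2.6 + 0.3 = -2.6403
y1 = sin(293)*-1.4 + cos(293)*-2.6 + -3.4 = -3.1272
After transform 2:
x2 = cos(64)*-2.6403 - sin(64)*-3.1272 + -2.4
= -0.7467


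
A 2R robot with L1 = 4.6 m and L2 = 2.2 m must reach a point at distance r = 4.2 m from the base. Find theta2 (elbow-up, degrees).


cos(theta2) = (r^2 - L1^2 - L2^2) / (2*L1*L2)
cos(theta2) = (17.64 - 21.16 - 4.84) / 20.24
cos(theta2) = -0.413043
theta2 = 114.3962 degrees


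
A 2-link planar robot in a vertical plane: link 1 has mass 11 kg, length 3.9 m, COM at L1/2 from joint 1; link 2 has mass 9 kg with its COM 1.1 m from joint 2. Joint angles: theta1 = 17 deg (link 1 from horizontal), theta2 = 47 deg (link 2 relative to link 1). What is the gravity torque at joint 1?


Horizontal distance from joint 1 to link-1 COM:
  x_c1 = (L1/2)*cos(t1) = 1.95 * 0.9563 = 1.8648 m
Horizontal distance from joint 1 to link-2 COM:
  x_c2 = L1*cos(t1) + Lc2*cos(t1+t2)
       = 3.9*0.9563 + 1.1*0.4384 = 4.2118 m
tau1 = m1*g*x_c1 + m2*g*x_c2
     = 11*9.81*1.8648 + 9*9.81*4.2118
     = 201.23 + 371.8595
     = 573.0895 Nm


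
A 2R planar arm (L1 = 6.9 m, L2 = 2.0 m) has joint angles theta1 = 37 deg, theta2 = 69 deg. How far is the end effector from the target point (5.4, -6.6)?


End effector via forward kinematics:
x = L1*cos(t1) + L2*cos(t1+t2) = 4.9593
y = L1*sin(t1) + L2*sin(t1+t2) = 6.075
Distance to target:
d = sqrt((5.4 - 4.9593)^2 + (-6.6 - 6.075)^2)
= sqrt(0.1942 + 160.6568)
= 12.6827 m


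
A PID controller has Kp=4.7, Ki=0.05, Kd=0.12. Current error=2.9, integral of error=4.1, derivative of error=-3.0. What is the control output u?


u = Kp*e + Ki*int(e) + Kd*de/dt
= 4.7*2.9 + 0.05*4.1 + 0.12*(-3.0)
= 13.63 + 0.205 + -0.36
= 13.475


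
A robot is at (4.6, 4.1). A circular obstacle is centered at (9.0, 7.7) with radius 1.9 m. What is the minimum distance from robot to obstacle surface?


center_dist = sqrt((4.6-9.0)^2 + (4.1-7.7)^2)
= sqrt(19.36 + 12.96)
= 5.6851
min_dist = center_dist - radius = 5.6851 - 1.9 = 3.7851 m


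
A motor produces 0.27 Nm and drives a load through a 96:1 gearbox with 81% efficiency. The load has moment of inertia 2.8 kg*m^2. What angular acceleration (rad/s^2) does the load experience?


tau_out = tau_motor * N * eta
= 0.27 * 96 * 0.81 = 20.9952 Nm
alpha = tau_out / I = 20.9952 / 2.8
= 7.4983 rad/s^2


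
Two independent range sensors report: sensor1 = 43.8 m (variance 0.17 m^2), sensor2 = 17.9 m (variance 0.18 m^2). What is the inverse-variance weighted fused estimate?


w1 = (1/var1) / (1/var1 + 1/var2)
   = 5.8824 / (5.8824 + 5.5556) = 0.5143
w2 = 1 - w1 = 0.4857
fused = w1*s1 + w2*s2 = 22.5257 + 8.6943
= 31.22 m


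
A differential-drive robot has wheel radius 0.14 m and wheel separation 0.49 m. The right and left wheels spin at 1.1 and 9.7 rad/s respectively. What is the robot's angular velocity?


vR = r*wR = 0.14*1.1 = 0.154 m/s
vL = r*wL = 0.14*9.7 = 1.358 m/s
v = (vR+vL)/2 = 0.756 m/s
omega = (vR-vL)/L = -2.4571 rad/s
angular velocity = -2.4571 rad/s


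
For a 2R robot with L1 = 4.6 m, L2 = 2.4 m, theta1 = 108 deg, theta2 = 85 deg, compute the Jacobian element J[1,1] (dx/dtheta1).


J[1,1] = -L1*sin(t1) - L2*sin(t1+t2)
= -4.6*sin(108) - 2.4*sin(193)
= -3.835


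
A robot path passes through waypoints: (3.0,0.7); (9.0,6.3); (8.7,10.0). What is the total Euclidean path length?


Segment lengths:
  seg1 = sqrt((6.0)^2 + (5.6)^2) = 8.2073
  seg2 = sqrt((-0.3)^2 + (3.7)^2) = 3.7121
Total = 11.9195


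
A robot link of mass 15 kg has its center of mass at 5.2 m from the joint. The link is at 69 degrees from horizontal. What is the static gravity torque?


tau = m*g*L*cos(angle)
= 15 * 9.81 * 5.2 * cos(69 deg)
= 15 * 9.81 * 5.2 * 0.3584
= 274.216 Nm


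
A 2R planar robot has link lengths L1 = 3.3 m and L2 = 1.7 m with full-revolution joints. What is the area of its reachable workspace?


r_max = L1 + L2 = 5.0 m
r_min = |L1 - L2| = 1.6 m
Area = pi*(r_max^2 - r_min^2)
= pi*(25.0 - 2.56)
= pi * 22.44
= 70.4973 m^2


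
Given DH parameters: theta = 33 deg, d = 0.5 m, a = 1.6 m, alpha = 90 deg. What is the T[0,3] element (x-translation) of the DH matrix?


T[0,3] = a * cos(theta)
= 1.6 * cos(33 deg)
= 1.6 * 0.8387
= 1.3419


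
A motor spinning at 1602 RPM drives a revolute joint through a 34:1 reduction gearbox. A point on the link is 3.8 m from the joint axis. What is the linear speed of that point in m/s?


omega_motor = 1602 * 2*pi/60 = 167.761 rad/s
omega_joint = omega_motor / 34 = 4.9341 rad/s
v = omega_joint * r = 4.9341 * 3.8
= 18.7498 m/s


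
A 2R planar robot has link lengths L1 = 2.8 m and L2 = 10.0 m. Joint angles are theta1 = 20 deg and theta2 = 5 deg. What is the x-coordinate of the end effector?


Convert angles to radians: theta1 = 0.3491, theta2 = 0.0873
x = L1*cos(theta1) + L2*cos(theta1+theta2)
x = 2.6311 + 9.0631
x = 11.6942


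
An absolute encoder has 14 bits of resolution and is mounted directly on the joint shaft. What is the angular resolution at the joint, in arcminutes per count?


counts = 2^14 = 16384
resolution = 360*60 / 16384
= 1.3184 arcmin/count


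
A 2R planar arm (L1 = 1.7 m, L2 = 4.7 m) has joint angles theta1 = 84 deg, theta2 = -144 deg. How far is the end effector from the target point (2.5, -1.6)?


End effector via forward kinematics:
x = L1*cos(t1) + L2*cos(t1+t2) = 2.5277
y = L1*sin(t1) + L2*sin(t1+t2) = -2.3796
Distance to target:
d = sqrt((2.5 - 2.5277)^2 + (-1.6 - -2.3796)^2)
= sqrt(0.0008 + 0.6078)
= 0.7801 m


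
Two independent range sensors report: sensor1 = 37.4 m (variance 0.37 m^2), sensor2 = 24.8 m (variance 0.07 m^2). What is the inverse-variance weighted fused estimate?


w1 = (1/var1) / (1/var1 + 1/var2)
   = 2.7027 / (2.7027 + 14.2857) = 0.1591
w2 = 1 - w1 = 0.8409
fused = w1*s1 + w2*s2 = 5.95 + 20.8545
= 26.8045 m


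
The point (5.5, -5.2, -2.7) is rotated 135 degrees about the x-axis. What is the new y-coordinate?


Rotation about x-axis: y' = y*cos(theta) - z*sin(theta)
= -5.2 * -0.7071 - -2.7 * 0.7071
= 5.5861


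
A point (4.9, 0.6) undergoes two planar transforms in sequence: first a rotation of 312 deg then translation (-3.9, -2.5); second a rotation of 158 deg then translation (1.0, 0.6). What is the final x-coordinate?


After transform 1:
x1 = cos(312)*4.9 - sin(312)*0.6 + -3.9 = -0.1754
y1 = sin(312)*4.9 + cos(312)*0.6 + -2.5 = -5.7399
After transform 2:
x2 = cos(158)*-0.1754 - sin(158)*-5.7399 + 1.0
= 3.3128


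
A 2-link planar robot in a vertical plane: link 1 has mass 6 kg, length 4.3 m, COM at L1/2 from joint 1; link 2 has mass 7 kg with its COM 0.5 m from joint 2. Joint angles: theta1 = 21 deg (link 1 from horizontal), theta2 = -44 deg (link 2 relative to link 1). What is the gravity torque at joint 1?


Horizontal distance from joint 1 to link-1 COM:
  x_c1 = (L1/2)*cos(t1) = 2.15 * 0.9336 = 2.0072 m
Horizontal distance from joint 1 to link-2 COM:
  x_c2 = L1*cos(t1) + Lc2*cos(t1+t2)
       = 4.3*0.9336 + 0.5*0.9205 = 4.4746 m
tau1 = m1*g*x_c1 + m2*g*x_c2
     = 6*9.81*2.0072 + 7*9.81*4.4746
     = 118.1437 + 307.2741
     = 425.4178 Nm


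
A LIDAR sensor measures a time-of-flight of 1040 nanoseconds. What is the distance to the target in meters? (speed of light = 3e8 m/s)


tof = 1040 ns = 1.04e-06 s
dist = c * tof / 2
= 3e8 * 1.04e-06 / 2
= 156.0 m


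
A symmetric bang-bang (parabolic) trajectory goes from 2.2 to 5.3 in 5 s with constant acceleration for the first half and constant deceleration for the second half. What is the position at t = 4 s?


Symmetric rest-to-rest: each phase covers (pf-p0)/2 in time T/2. 0.5*a*(T/2)^2 = (pf-p0)/2 => a = 4*(pf-p0)/T^2
a = 4*(5.3-2.2)/5^2 = 0.496
t = 4 is in the deceleration phase (t > T/2).
p = pf - 0.5*a*(T-t)^2 = 5.3 - 0.5*0.496*1^2
= 5.052


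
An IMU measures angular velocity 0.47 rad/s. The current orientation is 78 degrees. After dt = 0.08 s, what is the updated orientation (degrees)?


delta_theta = w * dt = 0.47 * 0.08 = 0.0376 rad
= 2.1543 deg
theta_new = 78 + 2.1543 = 80.1543 deg


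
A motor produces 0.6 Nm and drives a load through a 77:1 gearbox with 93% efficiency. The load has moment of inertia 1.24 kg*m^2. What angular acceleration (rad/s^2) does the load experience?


tau_out = tau_motor * N * eta
= 0.6 * 77 * 0.93 = 42.966 Nm
alpha = tau_out / I = 42.966 / 1.24
= 34.65 rad/s^2


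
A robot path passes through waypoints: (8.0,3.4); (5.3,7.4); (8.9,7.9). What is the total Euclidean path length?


Segment lengths:
  seg1 = sqrt((-2.7)^2 + (4.0)^2) = 4.826
  seg2 = sqrt((3.6)^2 + (0.5)^2) = 3.6346
Total = 8.4605


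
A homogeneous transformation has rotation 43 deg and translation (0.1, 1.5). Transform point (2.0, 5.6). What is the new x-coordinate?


x' = cos(theta)*px - sin(theta)*py + tx
= 0.7314*2.0 - 0.682*5.6 + 0.1
= -2.2565


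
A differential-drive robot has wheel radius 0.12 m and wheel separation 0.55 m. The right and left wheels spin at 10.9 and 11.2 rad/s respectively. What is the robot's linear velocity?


vR = r*wR = 0.12*10.9 = 1.308 m/s
vL = r*wL = 0.12*11.2 = 1.344 m/s
v = (vR+vL)/2 = 1.326 m/s
omega = (vR-vL)/L = -0.0655 rad/s
linear velocity = 1.326 m/s


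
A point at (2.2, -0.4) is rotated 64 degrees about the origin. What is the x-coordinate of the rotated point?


x' = x*cos(theta) - y*sin(theta)
cos(64 deg) = 0.4384, sin(64 deg) = 0.8988
x' = 2.2 * 0.4384 - -0.4 * 0.8988
= 0.9644 - -0.3595
= 1.3239


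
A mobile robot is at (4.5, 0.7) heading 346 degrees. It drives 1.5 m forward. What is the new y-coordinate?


y_new = y0 + d*sin(theta)
= 0.7 + 1.5*sin(346)
= 0.7 + -0.3629
= 0.3371


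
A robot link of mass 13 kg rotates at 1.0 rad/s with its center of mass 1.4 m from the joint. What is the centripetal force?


F = m * omega^2 * r
= 13 * 1.0^2 * 1.4
= 13 * 1.0 * 1.4
= 18.2 N


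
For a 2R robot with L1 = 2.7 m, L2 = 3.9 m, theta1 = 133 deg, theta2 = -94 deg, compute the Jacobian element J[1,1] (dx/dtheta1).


J[1,1] = -L1*sin(t1) - L2*sin(t1+t2)
= -2.7*sin(133) - 3.9*sin(39)
= -4.429


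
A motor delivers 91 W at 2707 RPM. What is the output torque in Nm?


omega = 2707 * 2*pi/60 = 283.4764 rad/s
tau = P / omega = 91 / 283.4764
= 0.321 Nm


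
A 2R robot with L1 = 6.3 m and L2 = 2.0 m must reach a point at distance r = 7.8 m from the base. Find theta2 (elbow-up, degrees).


cos(theta2) = (r^2 - L1^2 - L2^2) / (2*L1*L2)
cos(theta2) = (60.84 - 39.69 - 4.0) / 25.2
cos(theta2) = 0.680556
theta2 = 47.1129 degrees


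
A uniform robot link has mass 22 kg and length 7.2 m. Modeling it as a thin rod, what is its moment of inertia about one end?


I = (1/3) * m * L^2
= (1/3) * 22 * 7.2^2
= 0.333333 * 22 * 51.84
= 380.16 kg*m^2


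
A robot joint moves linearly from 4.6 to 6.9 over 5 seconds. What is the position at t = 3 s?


s = t/T = 3/5 = 0.6
p(t) = p0 + (pf-p0)*s
= 4.6 + (6.9 - 4.6) * 0.6
= 5.98


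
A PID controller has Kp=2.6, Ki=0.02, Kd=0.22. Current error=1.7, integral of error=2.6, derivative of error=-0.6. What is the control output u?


u = Kp*e + Ki*int(e) + Kd*de/dt
= 2.6*1.7 + 0.02*2.6 + 0.22*(-0.6)
= 4.42 + 0.052 + -0.132
= 4.34


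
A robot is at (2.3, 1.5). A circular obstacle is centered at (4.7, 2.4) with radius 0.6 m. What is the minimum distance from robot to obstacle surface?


center_dist = sqrt((2.3-4.7)^2 + (1.5-2.4)^2)
= sqrt(5.76 + 0.81)
= 2.5632
min_dist = center_dist - radius = 2.5632 - 0.6 = 1.9632 m


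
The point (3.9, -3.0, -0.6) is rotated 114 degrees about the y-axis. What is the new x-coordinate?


Rotation about y-axis: x' = x*cos(theta) + z*sin(theta)
= 3.9 * -0.4067 + -0.6 * 0.9135
= -2.1344


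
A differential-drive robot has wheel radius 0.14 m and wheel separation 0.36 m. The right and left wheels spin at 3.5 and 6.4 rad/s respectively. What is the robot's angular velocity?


vR = r*wR = 0.14*3.5 = 0.49 m/s
vL = r*wL = 0.14*6.4 = 0.896 m/s
v = (vR+vL)/2 = 0.693 m/s
omega = (vR-vL)/L = -1.1278 rad/s
angular velocity = -1.1278 rad/s


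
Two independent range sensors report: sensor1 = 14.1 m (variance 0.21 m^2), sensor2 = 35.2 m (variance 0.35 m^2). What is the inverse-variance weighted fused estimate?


w1 = (1/var1) / (1/var1 + 1/var2)
   = 4.7619 / (4.7619 + 2.8571) = 0.625
w2 = 1 - w1 = 0.375
fused = w1*s1 + w2*s2 = 8.8125 + 13.2
= 22.0125 m


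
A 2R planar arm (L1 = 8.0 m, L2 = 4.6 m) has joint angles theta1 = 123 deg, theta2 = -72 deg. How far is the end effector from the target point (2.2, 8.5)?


End effector via forward kinematics:
x = L1*cos(t1) + L2*cos(t1+t2) = -1.4622
y = L1*sin(t1) + L2*sin(t1+t2) = 10.2842
Distance to target:
d = sqrt((2.2 - -1.4622)^2 + (8.5 - 10.2842)^2)
= sqrt(13.412 + 3.1835)
= 4.0738 m


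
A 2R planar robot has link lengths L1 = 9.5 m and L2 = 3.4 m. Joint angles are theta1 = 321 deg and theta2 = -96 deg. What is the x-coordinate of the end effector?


Convert angles to radians: theta1 = 5.6025, theta2 = -1.6755
x = L1*cos(theta1) + L2*cos(theta1+theta2)
x = 7.3829 + -2.4042
x = 4.9787


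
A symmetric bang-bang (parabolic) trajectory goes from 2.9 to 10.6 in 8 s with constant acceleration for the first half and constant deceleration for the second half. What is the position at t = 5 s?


Symmetric rest-to-rest: each phase covers (pf-p0)/2 in time T/2. 0.5*a*(T/2)^2 = (pf-p0)/2 => a = 4*(pf-p0)/T^2
a = 4*(10.6-2.9)/8^2 = 0.4812
t = 5 is in the deceleration phase (t > T/2).
p = pf - 0.5*a*(T-t)^2 = 10.6 - 0.5*0.4812*3^2
= 8.4344


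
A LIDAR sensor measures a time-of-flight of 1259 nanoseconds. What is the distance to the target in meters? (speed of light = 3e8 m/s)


tof = 1259 ns = 1.259e-06 s
dist = c * tof / 2
= 3e8 * 1.259e-06 / 2
= 188.85 m


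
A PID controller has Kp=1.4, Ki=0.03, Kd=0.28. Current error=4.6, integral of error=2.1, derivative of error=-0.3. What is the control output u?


u = Kp*e + Ki*int(e) + Kd*de/dt
= 1.4*4.6 + 0.03*2.1 + 0.28*(-0.3)
= 6.44 + 0.063 + -0.084
= 6.419


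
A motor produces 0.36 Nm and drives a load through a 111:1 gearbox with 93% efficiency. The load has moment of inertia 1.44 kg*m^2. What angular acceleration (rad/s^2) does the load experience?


tau_out = tau_motor * N * eta
= 0.36 * 111 * 0.93 = 37.1628 Nm
alpha = tau_out / I = 37.1628 / 1.44
= 25.8075 rad/s^2


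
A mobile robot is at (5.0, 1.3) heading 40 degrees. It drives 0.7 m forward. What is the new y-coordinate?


y_new = y0 + d*sin(theta)
= 1.3 + 0.7*sin(40)
= 1.3 + 0.45
= 1.75


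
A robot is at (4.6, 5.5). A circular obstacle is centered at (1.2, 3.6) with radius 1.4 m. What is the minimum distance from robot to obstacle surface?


center_dist = sqrt((4.6-1.2)^2 + (5.5-3.6)^2)
= sqrt(11.56 + 3.61)
= 3.8949
min_dist = center_dist - radius = 3.8949 - 1.4 = 2.4949 m


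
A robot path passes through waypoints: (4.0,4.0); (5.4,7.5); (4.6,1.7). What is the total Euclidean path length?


Segment lengths:
  seg1 = sqrt((1.4)^2 + (3.5)^2) = 3.7696
  seg2 = sqrt((-0.8)^2 + (-5.8)^2) = 5.8549
Total = 9.6245


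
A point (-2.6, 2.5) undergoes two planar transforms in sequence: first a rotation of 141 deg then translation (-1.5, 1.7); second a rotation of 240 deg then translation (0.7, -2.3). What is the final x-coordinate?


After transform 1:
x1 = cos(141)*-2.6 - sin(141)*2.5 + -1.5 = -1.0527
y1 = sin(141)*-2.6 + cos(141)*2.5 + 1.7 = -1.8791
After transform 2:
x2 = cos(240)*-1.0527 - sin(240)*-1.8791 + 0.7
= -0.401


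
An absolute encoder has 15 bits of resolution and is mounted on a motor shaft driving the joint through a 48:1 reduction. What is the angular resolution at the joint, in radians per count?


counts = 2^15 = 32768
effective counts at joint = 32768 * 48 = 1572864
resolution = 2*pi / 1572864
= 3.9947e-06 rad/count


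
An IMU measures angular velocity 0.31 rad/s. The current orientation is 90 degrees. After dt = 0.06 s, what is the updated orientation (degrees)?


delta_theta = w * dt = 0.31 * 0.06 = 0.0186 rad
= 1.0657 deg
theta_new = 90 + 1.0657 = 91.0657 deg


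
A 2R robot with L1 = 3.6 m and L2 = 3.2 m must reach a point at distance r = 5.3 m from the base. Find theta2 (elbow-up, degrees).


cos(theta2) = (r^2 - L1^2 - L2^2) / (2*L1*L2)
cos(theta2) = (28.09 - 12.96 - 10.24) / 23.04
cos(theta2) = 0.21224
theta2 = 77.7464 degrees


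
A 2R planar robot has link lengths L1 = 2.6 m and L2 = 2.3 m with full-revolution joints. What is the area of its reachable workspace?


r_max = L1 + L2 = 4.9 m
r_min = |L1 - L2| = 0.3 m
Area = pi*(r_max^2 - r_min^2)
= pi*(24.01 - 0.09)
= pi * 23.92
= 75.1469 m^2


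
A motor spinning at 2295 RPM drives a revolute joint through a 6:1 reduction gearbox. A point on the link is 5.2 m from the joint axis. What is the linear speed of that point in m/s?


omega_motor = 2295 * 2*pi/60 = 240.3318 rad/s
omega_joint = omega_motor / 6 = 40.0553 rad/s
v = omega_joint * r = 40.0553 * 5.2
= 208.2876 m/s


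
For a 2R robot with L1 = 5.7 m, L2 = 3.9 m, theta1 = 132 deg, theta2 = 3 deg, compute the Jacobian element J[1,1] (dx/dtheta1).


J[1,1] = -L1*sin(t1) - L2*sin(t1+t2)
= -5.7*sin(132) - 3.9*sin(135)
= -6.9936


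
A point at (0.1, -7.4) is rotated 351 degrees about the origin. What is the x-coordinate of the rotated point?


x' = x*cos(theta) - y*sin(theta)
cos(351 deg) = 0.9877, sin(351 deg) = -0.1564
x' = 0.1 * 0.9877 - -7.4 * -0.1564
= 0.0988 - 1.1576
= -1.0588


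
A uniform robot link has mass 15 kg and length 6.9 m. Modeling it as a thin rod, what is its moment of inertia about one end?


I = (1/3) * m * L^2
= (1/3) * 15 * 6.9^2
= 0.333333 * 15 * 47.61
= 238.05 kg*m^2


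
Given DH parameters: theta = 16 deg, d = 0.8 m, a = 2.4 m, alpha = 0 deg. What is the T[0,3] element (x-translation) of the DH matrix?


T[0,3] = a * cos(theta)
= 2.4 * cos(16 deg)
= 2.4 * 0.9613
= 2.307


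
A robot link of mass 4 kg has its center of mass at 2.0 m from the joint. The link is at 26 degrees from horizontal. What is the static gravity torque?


tau = m*g*L*cos(angle)
= 4 * 9.81 * 2.0 * cos(26 deg)
= 4 * 9.81 * 2.0 * 0.8988
= 70.5374 Nm


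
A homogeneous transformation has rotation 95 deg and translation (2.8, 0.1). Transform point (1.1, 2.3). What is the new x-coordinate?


x' = cos(theta)*px - sin(theta)*py + tx
= -0.0872*1.1 - 0.9962*2.3 + 2.8
= 0.4129


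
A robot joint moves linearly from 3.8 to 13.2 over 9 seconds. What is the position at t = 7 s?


s = t/T = 7/9 = 0.7778
p(t) = p0 + (pf-p0)*s
= 3.8 + (13.2 - 3.8) * 0.7778
= 11.1111


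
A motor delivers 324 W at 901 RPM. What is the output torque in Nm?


omega = 901 * 2*pi/60 = 94.3525 rad/s
tau = P / omega = 324 / 94.3525
= 3.4339 Nm


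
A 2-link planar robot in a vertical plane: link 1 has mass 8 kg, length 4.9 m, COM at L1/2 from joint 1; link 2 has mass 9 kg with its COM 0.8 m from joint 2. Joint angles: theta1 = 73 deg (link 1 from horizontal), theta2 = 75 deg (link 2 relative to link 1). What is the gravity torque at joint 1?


Horizontal distance from joint 1 to link-1 COM:
  x_c1 = (L1/2)*cos(t1) = 2.45 * 0.2924 = 0.7163 m
Horizontal distance from joint 1 to link-2 COM:
  x_c2 = L1*cos(t1) + Lc2*cos(t1+t2)
       = 4.9*0.2924 + 0.8*-0.848 = 0.7542 m
tau1 = m1*g*x_c1 + m2*g*x_c2
     = 8*9.81*0.7163 + 9*9.81*0.7542
     = 56.2161 + 66.5868
     = 122.8029 Nm


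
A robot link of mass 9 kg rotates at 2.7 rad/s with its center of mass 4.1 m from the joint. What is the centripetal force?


F = m * omega^2 * r
= 9 * 2.7^2 * 4.1
= 9 * 7.29 * 4.1
= 269.001 N


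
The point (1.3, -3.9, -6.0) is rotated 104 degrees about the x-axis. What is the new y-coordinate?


Rotation about x-axis: y' = y*cos(theta) - z*sin(theta)
= -3.9 * -0.2419 - -6.0 * 0.9703
= 6.7653


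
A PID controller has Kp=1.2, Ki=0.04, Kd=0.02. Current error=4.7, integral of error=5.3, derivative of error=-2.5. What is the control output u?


u = Kp*e + Ki*int(e) + Kd*de/dt
= 1.2*4.7 + 0.04*5.3 + 0.02*(-2.5)
= 5.64 + 0.212 + -0.05
= 5.802


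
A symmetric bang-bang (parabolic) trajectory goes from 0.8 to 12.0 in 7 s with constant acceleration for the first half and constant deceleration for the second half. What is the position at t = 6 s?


Symmetric rest-to-rest: each phase covers (pf-p0)/2 in time T/2. 0.5*a*(T/2)^2 = (pf-p0)/2 => a = 4*(pf-p0)/T^2
a = 4*(12.0-0.8)/7^2 = 0.9143
t = 6 is in the deceleration phase (t > T/2).
p = pf - 0.5*a*(T-t)^2 = 12.0 - 0.5*0.9143*1^2
= 11.5429


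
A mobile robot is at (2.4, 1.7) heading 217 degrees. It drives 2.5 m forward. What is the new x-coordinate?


x_new = x0 + d*cos(theta)
= 2.4 + 2.5*cos(217)
= 2.4 + -1.9966
= 0.4034


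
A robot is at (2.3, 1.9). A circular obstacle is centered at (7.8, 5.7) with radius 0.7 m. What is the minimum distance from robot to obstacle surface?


center_dist = sqrt((2.3-7.8)^2 + (1.9-5.7)^2)
= sqrt(30.25 + 14.44)
= 6.6851
min_dist = center_dist - radius = 6.6851 - 0.7 = 5.9851 m


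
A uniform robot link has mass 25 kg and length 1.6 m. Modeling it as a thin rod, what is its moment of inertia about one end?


I = (1/3) * m * L^2
= (1/3) * 25 * 1.6^2
= 0.333333 * 25 * 2.56
= 21.3333 kg*m^2


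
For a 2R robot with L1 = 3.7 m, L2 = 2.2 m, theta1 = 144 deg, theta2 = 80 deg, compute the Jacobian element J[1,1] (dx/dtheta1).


J[1,1] = -L1*sin(t1) - L2*sin(t1+t2)
= -3.7*sin(144) - 2.2*sin(224)
= -0.6466


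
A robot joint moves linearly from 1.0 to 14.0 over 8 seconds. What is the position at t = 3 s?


s = t/T = 3/8 = 0.375
p(t) = p0 + (pf-p0)*s
= 1.0 + (14.0 - 1.0) * 0.375
= 5.875


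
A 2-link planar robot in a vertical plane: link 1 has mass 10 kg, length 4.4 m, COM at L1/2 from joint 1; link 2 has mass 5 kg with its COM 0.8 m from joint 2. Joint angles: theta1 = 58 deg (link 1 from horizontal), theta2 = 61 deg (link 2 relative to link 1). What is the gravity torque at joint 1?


Horizontal distance from joint 1 to link-1 COM:
  x_c1 = (L1/2)*cos(t1) = 2.2 * 0.5299 = 1.1658 m
Horizontal distance from joint 1 to link-2 COM:
  x_c2 = L1*cos(t1) + Lc2*cos(t1+t2)
       = 4.4*0.5299 + 0.8*-0.4848 = 1.9438 m
tau1 = m1*g*x_c1 + m2*g*x_c2
     = 10*9.81*1.1658 + 5*9.81*1.9438
     = 114.3672 + 95.3432
     = 209.7104 Nm


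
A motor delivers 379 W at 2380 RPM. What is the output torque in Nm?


omega = 2380 * 2*pi/60 = 249.233 rad/s
tau = P / omega = 379 / 249.233
= 1.5207 Nm


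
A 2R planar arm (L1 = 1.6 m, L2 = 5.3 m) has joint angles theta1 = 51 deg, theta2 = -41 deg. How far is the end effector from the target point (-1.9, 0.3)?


End effector via forward kinematics:
x = L1*cos(t1) + L2*cos(t1+t2) = 6.2264
y = L1*sin(t1) + L2*sin(t1+t2) = 2.1638
Distance to target:
d = sqrt((-1.9 - 6.2264)^2 + (0.3 - 2.1638)^2)
= sqrt(66.0383 + 3.4736)
= 8.3374 m


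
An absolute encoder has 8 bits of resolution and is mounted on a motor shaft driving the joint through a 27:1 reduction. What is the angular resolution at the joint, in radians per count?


counts = 2^8 = 256
effective counts at joint = 256 * 27 = 6912
resolution = 2*pi / 6912
= 9.0903e-04 rad/count


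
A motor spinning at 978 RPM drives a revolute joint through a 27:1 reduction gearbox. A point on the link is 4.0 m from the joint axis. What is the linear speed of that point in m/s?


omega_motor = 978 * 2*pi/60 = 102.4159 rad/s
omega_joint = omega_motor / 27 = 3.7932 rad/s
v = omega_joint * r = 3.7932 * 4.0
= 15.1727 m/s


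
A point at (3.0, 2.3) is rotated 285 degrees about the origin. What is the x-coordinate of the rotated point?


x' = x*cos(theta) - y*sin(theta)
cos(285 deg) = 0.2588, sin(285 deg) = -0.9659
x' = 3.0 * 0.2588 - 2.3 * -0.9659
= 0.7765 - -2.2216
= 2.9981


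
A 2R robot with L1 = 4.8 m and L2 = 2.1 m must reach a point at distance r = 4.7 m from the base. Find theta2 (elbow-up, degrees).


cos(theta2) = (r^2 - L1^2 - L2^2) / (2*L1*L2)
cos(theta2) = (22.09 - 23.04 - 4.41) / 20.16
cos(theta2) = -0.265873
theta2 = 105.4188 degrees


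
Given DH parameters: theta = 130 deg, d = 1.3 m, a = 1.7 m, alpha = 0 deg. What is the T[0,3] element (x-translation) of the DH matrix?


T[0,3] = a * cos(theta)
= 1.7 * cos(130 deg)
= 1.7 * -0.6428
= -1.0927


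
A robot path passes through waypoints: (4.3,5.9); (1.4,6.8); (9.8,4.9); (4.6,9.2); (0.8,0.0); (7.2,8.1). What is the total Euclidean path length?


Segment lengths:
  seg1 = sqrt((-2.9)^2 + (0.9)^2) = 3.0364
  seg2 = sqrt((8.4)^2 + (-1.9)^2) = 8.6122
  seg3 = sqrt((-5.2)^2 + (4.3)^2) = 6.7476
  seg4 = sqrt((-3.8)^2 + (-9.2)^2) = 9.9539
  seg5 = sqrt((6.4)^2 + (8.1)^2) = 10.3233
Total = 38.6734


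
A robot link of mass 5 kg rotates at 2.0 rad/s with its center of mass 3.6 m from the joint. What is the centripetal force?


F = m * omega^2 * r
= 5 * 2.0^2 * 3.6
= 5 * 4.0 * 3.6
= 72.0 N


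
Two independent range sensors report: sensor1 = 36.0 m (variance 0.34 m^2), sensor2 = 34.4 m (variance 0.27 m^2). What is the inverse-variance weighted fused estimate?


w1 = (1/var1) / (1/var1 + 1/var2)
   = 2.9412 / (2.9412 + 3.7037) = 0.4426
w2 = 1 - w1 = 0.5574
fused = w1*s1 + w2*s2 = 15.9344 + 19.1738
= 35.1082 m


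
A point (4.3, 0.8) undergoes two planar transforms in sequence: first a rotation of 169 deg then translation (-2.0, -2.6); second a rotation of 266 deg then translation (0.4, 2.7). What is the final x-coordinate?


After transform 1:
x1 = cos(169)*4.3 - sin(169)*0.8 + -2.0 = -6.3736
y1 = sin(169)*4.3 + cos(169)*0.8 + -2.6 = -2.5648
After transform 2:
x2 = cos(266)*-6.3736 - sin(266)*-2.5648 + 0.4
= -1.714


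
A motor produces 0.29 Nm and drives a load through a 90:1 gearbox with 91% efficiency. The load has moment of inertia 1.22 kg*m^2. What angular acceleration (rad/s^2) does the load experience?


tau_out = tau_motor * N * eta
= 0.29 * 90 * 0.91 = 23.751 Nm
alpha = tau_out / I = 23.751 / 1.22
= 19.468 rad/s^2


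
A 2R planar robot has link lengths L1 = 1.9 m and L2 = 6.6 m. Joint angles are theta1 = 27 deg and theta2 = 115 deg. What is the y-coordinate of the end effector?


Convert angles to radians: theta1 = 0.4712, theta2 = 2.0071
y = L1*sin(theta1) + L2*sin(theta1+theta2)
y = 0.8626 + 4.0634
y = 4.9259


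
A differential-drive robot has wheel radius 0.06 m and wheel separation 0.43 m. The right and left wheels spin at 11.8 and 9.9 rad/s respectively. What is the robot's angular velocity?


vR = r*wR = 0.06*11.8 = 0.708 m/s
vL = r*wL = 0.06*9.9 = 0.594 m/s
v = (vR+vL)/2 = 0.651 m/s
omega = (vR-vL)/L = 0.2651 rad/s
angular velocity = 0.2651 rad/s


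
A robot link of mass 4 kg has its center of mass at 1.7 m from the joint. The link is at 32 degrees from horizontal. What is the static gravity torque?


tau = m*g*L*cos(angle)
= 4 * 9.81 * 1.7 * cos(32 deg)
= 4 * 9.81 * 1.7 * 0.848
= 56.5716 Nm


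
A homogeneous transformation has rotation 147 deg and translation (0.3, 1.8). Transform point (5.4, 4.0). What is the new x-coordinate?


x' = cos(theta)*px - sin(theta)*py + tx
= -0.8387*5.4 - 0.5446*4.0 + 0.3
= -6.4074


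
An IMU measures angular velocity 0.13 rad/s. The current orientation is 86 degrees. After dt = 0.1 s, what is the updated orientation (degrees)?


delta_theta = w * dt = 0.13 * 0.1 = 0.013 rad
= 0.7448 deg
theta_new = 86 + 0.7448 = 86.7448 deg


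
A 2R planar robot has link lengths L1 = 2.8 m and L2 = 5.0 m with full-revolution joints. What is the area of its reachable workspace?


r_max = L1 + L2 = 7.8 m
r_min = |L1 - L2| = 2.2 m
Area = pi*(r_max^2 - r_min^2)
= pi*(60.84 - 4.84)
= pi * 56.0
= 175.9292 m^2


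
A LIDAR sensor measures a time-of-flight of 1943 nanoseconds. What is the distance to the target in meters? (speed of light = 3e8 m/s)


tof = 1943 ns = 1.943e-06 s
dist = c * tof / 2
= 3e8 * 1.943e-06 / 2
= 291.45 m


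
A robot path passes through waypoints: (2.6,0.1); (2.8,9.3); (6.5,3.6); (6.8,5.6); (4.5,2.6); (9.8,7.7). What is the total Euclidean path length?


Segment lengths:
  seg1 = sqrt((0.2)^2 + (9.2)^2) = 9.2022
  seg2 = sqrt((3.7)^2 + (-5.7)^2) = 6.7956
  seg3 = sqrt((0.3)^2 + (2.0)^2) = 2.0224
  seg4 = sqrt((-2.3)^2 + (-3.0)^2) = 3.7802
  seg5 = sqrt((5.3)^2 + (5.1)^2) = 7.3553
Total = 29.1556


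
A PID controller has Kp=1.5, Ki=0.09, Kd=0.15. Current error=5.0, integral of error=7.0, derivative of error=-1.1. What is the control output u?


u = Kp*e + Ki*int(e) + Kd*de/dt
= 1.5*5.0 + 0.09*7.0 + 0.15*(-1.1)
= 7.5 + 0.63 + -0.165
= 7.965


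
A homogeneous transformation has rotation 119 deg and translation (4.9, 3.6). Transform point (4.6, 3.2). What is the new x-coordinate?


x' = cos(theta)*px - sin(theta)*py + tx
= -0.4848*4.6 - 0.8746*3.2 + 4.9
= -0.1289


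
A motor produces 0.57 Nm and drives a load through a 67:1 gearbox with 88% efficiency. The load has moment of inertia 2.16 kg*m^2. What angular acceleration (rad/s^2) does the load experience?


tau_out = tau_motor * N * eta
= 0.57 * 67 * 0.88 = 33.6072 Nm
alpha = tau_out / I = 33.6072 / 2.16
= 15.5589 rad/s^2


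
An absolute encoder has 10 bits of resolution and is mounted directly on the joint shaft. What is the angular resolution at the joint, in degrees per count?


counts = 2^10 = 1024
resolution = 360 / 1024
= 0.3516 deg/count


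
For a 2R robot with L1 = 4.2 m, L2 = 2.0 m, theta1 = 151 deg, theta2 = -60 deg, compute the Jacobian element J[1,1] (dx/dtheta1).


J[1,1] = -L1*sin(t1) - L2*sin(t1+t2)
= -4.2*sin(151) - 2.0*sin(91)
= -4.0359


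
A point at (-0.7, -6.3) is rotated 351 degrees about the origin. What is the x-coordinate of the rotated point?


x' = x*cos(theta) - y*sin(theta)
cos(351 deg) = 0.9877, sin(351 deg) = -0.1564
x' = -0.7 * 0.9877 - -6.3 * -0.1564
= -0.6914 - 0.9855
= -1.6769


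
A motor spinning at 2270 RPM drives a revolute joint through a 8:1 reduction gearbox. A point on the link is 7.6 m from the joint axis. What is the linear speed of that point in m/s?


omega_motor = 2270 * 2*pi/60 = 237.7138 rad/s
omega_joint = omega_motor / 8 = 29.7142 rad/s
v = omega_joint * r = 29.7142 * 7.6
= 225.8282 m/s


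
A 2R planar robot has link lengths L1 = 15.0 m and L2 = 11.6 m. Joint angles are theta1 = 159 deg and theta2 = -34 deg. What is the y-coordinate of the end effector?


Convert angles to radians: theta1 = 2.7751, theta2 = -0.5934
y = L1*sin(theta1) + L2*sin(theta1+theta2)
y = 5.3755 + 9.5022
y = 14.8777


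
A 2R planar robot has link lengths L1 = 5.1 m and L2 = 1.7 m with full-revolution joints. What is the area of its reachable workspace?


r_max = L1 + L2 = 6.8 m
r_min = |L1 - L2| = 3.4 m
Area = pi*(r_max^2 - r_min^2)
= pi*(46.24 - 11.56)
= pi * 34.68
= 108.9504 m^2


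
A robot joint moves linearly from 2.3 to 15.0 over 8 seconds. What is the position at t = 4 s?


s = t/T = 4/8 = 0.5
p(t) = p0 + (pf-p0)*s
= 2.3 + (15.0 - 2.3) * 0.5
= 8.65


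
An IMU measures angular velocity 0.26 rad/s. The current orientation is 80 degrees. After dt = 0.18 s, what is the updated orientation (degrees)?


delta_theta = w * dt = 0.26 * 0.18 = 0.0468 rad
= 2.6814 deg
theta_new = 80 + 2.6814 = 82.6814 deg


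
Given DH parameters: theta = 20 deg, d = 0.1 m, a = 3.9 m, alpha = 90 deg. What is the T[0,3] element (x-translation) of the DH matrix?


T[0,3] = a * cos(theta)
= 3.9 * cos(20 deg)
= 3.9 * 0.9397
= 3.6648


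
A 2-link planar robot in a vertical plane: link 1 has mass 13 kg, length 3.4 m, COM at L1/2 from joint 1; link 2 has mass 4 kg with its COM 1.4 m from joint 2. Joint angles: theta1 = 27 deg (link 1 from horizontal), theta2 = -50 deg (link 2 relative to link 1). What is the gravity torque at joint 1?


Horizontal distance from joint 1 to link-1 COM:
  x_c1 = (L1/2)*cos(t1) = 1.7 * 0.891 = 1.5147 m
Horizontal distance from joint 1 to link-2 COM:
  x_c2 = L1*cos(t1) + Lc2*cos(t1+t2)
       = 3.4*0.891 + 1.4*0.9205 = 4.3181 m
tau1 = m1*g*x_c1 + m2*g*x_c2
     = 13*9.81*1.5147 + 4*9.81*4.3181
     = 193.1711 + 169.4434
     = 362.6145 Nm


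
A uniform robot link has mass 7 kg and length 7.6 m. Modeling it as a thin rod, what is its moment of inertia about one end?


I = (1/3) * m * L^2
= (1/3) * 7 * 7.6^2
= 0.333333 * 7 * 57.76
= 134.7733 kg*m^2


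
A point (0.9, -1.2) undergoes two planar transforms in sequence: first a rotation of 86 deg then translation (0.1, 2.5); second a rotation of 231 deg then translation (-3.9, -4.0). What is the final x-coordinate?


After transform 1:
x1 = cos(86)*0.9 - sin(86)*-1.2 + 0.1 = 1.3599
y1 = sin(86)*0.9 + cos(86)*-1.2 + 2.5 = 3.3141
After transform 2:
x2 = cos(231)*1.3599 - sin(231)*3.3141 + -3.9
= -2.1802


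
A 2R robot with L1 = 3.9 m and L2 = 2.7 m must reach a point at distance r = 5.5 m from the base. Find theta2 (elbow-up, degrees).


cos(theta2) = (r^2 - L1^2 - L2^2) / (2*L1*L2)
cos(theta2) = (30.25 - 15.21 - 7.29) / 21.06
cos(theta2) = 0.367996
theta2 = 68.4079 degrees


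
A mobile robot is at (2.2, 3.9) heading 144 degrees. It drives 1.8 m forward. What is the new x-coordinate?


x_new = x0 + d*cos(theta)
= 2.2 + 1.8*cos(144)
= 2.2 + -1.4562
= 0.7438


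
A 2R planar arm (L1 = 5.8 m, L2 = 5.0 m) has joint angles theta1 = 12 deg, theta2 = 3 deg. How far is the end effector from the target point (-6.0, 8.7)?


End effector via forward kinematics:
x = L1*cos(t1) + L2*cos(t1+t2) = 10.5029
y = L1*sin(t1) + L2*sin(t1+t2) = 2.5
Distance to target:
d = sqrt((-6.0 - 10.5029)^2 + (8.7 - 2.5)^2)
= sqrt(272.3452 + 38.4402)
= 17.6291 m


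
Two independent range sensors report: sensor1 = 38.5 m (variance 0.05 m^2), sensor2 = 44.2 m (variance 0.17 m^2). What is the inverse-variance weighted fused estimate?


w1 = (1/var1) / (1/var1 + 1/var2)
   = 20.0 / (20.0 + 5.8824) = 0.7727
w2 = 1 - w1 = 0.2273
fused = w1*s1 + w2*s2 = 29.75 + 10.0455
= 39.7955 m


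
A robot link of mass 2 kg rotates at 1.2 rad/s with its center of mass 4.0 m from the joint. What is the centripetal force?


F = m * omega^2 * r
= 2 * 1.2^2 * 4.0
= 2 * 1.44 * 4.0
= 11.52 N


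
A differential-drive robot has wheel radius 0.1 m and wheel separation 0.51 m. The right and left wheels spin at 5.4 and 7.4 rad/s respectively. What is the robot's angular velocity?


vR = r*wR = 0.1*5.4 = 0.54 m/s
vL = r*wL = 0.1*7.4 = 0.74 m/s
v = (vR+vL)/2 = 0.64 m/s
omega = (vR-vL)/L = -0.3922 rad/s
angular velocity = -0.3922 rad/s


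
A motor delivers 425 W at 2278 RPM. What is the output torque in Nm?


omega = 2278 * 2*pi/60 = 238.5516 rad/s
tau = P / omega = 425 / 238.5516
= 1.7816 Nm


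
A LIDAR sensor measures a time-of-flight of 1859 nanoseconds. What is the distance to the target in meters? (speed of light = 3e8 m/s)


tof = 1859 ns = 1.859e-06 s
dist = c * tof / 2
= 3e8 * 1.859e-06 / 2
= 278.85 m


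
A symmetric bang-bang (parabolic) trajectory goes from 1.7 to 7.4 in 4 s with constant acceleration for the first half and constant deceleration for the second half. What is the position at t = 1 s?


Symmetric rest-to-rest: each phase covers (pf-p0)/2 in time T/2. 0.5*a*(T/2)^2 = (pf-p0)/2 => a = 4*(pf-p0)/T^2
a = 4*(7.4-1.7)/4^2 = 1.425
t = 1 is in the acceleration phase (t <= T/2).
p = p0 + 0.5*a*t^2 = 1.7 + 0.5*1.425*1^2
= 2.4125


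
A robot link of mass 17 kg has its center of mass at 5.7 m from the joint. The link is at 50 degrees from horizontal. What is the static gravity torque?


tau = m*g*L*cos(angle)
= 17 * 9.81 * 5.7 * cos(50 deg)
= 17 * 9.81 * 5.7 * 0.6428
= 611.0268 Nm


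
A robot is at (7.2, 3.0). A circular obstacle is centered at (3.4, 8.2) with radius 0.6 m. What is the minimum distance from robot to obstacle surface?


center_dist = sqrt((7.2-3.4)^2 + (3.0-8.2)^2)
= sqrt(14.44 + 27.04)
= 6.4405
min_dist = center_dist - radius = 6.4405 - 0.6 = 5.8405 m


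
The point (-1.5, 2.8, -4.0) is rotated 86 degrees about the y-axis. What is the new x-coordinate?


Rotation about y-axis: x' = x*cos(theta) + z*sin(theta)
= -1.5 * 0.0698 + -4.0 * 0.9976
= -4.0949
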